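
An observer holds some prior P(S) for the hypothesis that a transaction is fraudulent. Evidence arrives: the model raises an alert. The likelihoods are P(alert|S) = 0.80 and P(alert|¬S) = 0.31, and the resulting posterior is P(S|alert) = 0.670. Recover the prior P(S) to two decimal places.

P(S) = 0.44

Bayes' rule in odds form gives O(S|E) = O(S)·[P(E|S)/P(E|¬S)], hence O(S) = O(S|E)/LR.
Posterior odds = 0.670/(1−0.670) = 2.0303. LR = 0.80/0.31 = 2.5806.
Prior odds = 2.0303/2.5806 = 0.7868, so P(S) = 0.7868/(1+0.7868) ≈ 0.44.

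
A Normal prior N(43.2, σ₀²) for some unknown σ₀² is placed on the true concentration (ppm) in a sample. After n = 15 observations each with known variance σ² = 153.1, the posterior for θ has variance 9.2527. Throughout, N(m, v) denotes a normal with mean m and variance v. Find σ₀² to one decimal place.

σ₀² = 99.0

For the Normal–Normal model with known σ², precisions add: τ_n = τ₀ + n/σ².
So 1/σ₀² = 1/9.2527 − 15/153.1 = 0.108077 − 0.097975 = 0.010102.
Hence σ₀² = 1/0.010102 ≈ 99.0.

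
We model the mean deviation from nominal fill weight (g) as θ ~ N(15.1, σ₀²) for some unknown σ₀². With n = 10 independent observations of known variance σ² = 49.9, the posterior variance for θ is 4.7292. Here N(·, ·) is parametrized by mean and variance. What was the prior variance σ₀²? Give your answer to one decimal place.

σ₀² = 90.5

For the Normal–Normal model with known σ², precisions add: τ_n = τ₀ + n/σ².
So 1/σ₀² = 1/4.7292 − 10/49.9 = 0.211452 − 0.200401 = 0.011051.
Hence σ₀² = 1/0.011051 ≈ 90.5.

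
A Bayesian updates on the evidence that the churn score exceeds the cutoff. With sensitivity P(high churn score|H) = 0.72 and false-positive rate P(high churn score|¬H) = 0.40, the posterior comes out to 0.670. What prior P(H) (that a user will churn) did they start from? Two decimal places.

Bayes' rule in odds form gives O(H|E) = O(H)·[P(E|H)/P(E|¬H)], hence O(H) = O(H|E)/LR.
Posterior odds = 0.670/(1−0.670) = 2.0303. LR = 0.72/0.40 = 1.8000.
Prior odds = 2.0303/1.8000 = 1.1279, so P(H) = 1.1279/(1+1.1279) ≈ 0.53.

P(H) = 0.53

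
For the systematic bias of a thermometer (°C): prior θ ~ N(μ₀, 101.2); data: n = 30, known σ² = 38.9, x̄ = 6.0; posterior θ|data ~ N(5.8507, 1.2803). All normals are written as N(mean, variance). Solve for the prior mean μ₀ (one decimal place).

The posterior mean is a precision-weighted average: μ_n = (τ₀μ₀ + τ_data·x̄)/(τ₀+τ_data), with τ₀=1/σ₀² and τ_data=n/σ².
Here τ₀ = 1/101.2 = 0.009881 and τ_data = 30/38.9 = 0.771208, so τ_n = 0.781089.
Rearranging for μ₀: μ₀ = (μ_n·τ_n − τ_data·x̄)/τ₀ = (5.8507·0.781089 − 0.771208·6.0) / 0.009881 = -0.057331/0.009881 ≈ -5.8.

μ₀ = -5.8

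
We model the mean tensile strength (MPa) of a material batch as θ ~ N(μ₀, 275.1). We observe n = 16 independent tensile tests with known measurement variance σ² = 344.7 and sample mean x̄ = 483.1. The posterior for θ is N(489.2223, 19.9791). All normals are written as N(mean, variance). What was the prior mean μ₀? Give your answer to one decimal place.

The posterior mean is a precision-weighted average: μ_n = (τ₀μ₀ + τ_data·x̄)/(τ₀+τ_data), with τ₀=1/σ₀² and τ_data=n/σ².
Here τ₀ = 1/275.1 = 0.003635 and τ_data = 16/344.7 = 0.046417, so τ_n = 0.050052.
Rearranging for μ₀: μ₀ = (μ_n·τ_n − τ_data·x̄)/τ₀ = (489.2223·0.050052 − 0.046417·483.1) / 0.003635 = 2.062502/0.003635 ≈ 567.4.

μ₀ = 567.4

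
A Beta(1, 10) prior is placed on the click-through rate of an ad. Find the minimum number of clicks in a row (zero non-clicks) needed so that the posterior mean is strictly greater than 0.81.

After k clicks and 0 non-clicks the posterior is Beta(1+k, 10), with mean (1+k)/(1+10+k).
Set (1+k)/(11+k) > 0.81 and solve: k > (0.81·11 − 1)/(1 − 0.81) = 41.632.
The smallest integer exceeding 41.632 is 42.

k = 42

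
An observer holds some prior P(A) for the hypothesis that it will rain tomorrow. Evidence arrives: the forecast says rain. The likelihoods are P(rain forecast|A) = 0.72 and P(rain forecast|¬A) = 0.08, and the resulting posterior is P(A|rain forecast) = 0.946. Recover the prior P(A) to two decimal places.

In odds form, posterior odds = prior odds × likelihood ratio, so prior odds = posterior odds ÷ LR.
Posterior odds = 0.946/(1−0.946) = 17.5185. LR = 0.72/0.08 = 9.0000.
Prior odds = 17.5185/9.0000 = 1.9465, so P(A) = 1.9465/(1+1.9465) ≈ 0.66.

P(A) = 0.66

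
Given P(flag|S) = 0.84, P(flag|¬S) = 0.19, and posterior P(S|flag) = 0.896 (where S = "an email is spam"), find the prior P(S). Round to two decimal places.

P(S) = 0.66

Bayes' rule in odds form gives O(S|E) = O(S)·[P(E|S)/P(E|¬S)], hence O(S) = O(S|E)/LR.
Posterior odds = 0.896/(1−0.896) = 8.6154. LR = 0.84/0.19 = 4.4211.
Prior odds = 8.6154/4.4211 = 1.9487, so P(S) = 1.9487/(1+1.9487) ≈ 0.66.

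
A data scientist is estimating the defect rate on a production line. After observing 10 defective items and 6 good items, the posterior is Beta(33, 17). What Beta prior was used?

Under Beta–binomial conjugacy the posterior parameters are (a+s, b+f).
Subtract the data counts: 33−10=23, 17−6=11.

Beta(23, 11)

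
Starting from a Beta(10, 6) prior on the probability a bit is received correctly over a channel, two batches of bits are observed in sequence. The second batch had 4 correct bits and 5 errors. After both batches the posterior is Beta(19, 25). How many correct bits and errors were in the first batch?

5 correct bits and 14 errors

Because Beta–binomial updating is additive in the counts, the combined data contributed (α_post−α_prior, β_post−β_prior) successes and failures.
Total across both batches: 19−10=9 correct bits, 25−6=19 errors.
Subtract the second batch: 9−4=5 correct bits and 19−5=14 errors.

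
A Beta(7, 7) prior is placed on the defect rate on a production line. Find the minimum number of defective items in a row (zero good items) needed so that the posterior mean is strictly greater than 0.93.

After k defective items and 0 good items the posterior is Beta(7+k, 7), with mean (7+k)/(7+7+k).
Set (7+k)/(14+k) > 0.93 and solve: k > (0.93·14 − 7)/(1 − 0.93) = 86.000.
The smallest integer exceeding 86.000 is 87.

k = 87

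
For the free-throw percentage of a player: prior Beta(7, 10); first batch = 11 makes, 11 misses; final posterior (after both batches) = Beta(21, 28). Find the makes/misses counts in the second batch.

Sequential conjugate updates are equivalent to a single update on the pooled data, so total successes = posterior α − prior α and total failures = posterior β − prior β.
Total across both batches: 21−7=14 makes, 28−10=18 misses.
Subtract the first batch: 14−11=3 makes and 18−11=7 misses.

3 makes and 7 misses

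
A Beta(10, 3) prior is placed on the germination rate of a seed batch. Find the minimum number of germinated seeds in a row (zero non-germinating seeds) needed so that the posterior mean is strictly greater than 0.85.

k = 8

After k germinated seeds and 0 non-germinating seeds the posterior is Beta(10+k, 3), with mean (10+k)/(10+3+k).
Set (10+k)/(13+k) > 0.85 and solve: k > (0.85·13 − 10)/(1 − 0.85) = 7.000.
The smallest integer exceeding 7.000 is 8, and checking k=8: (18)/(21) = 0.8571 > 0.85.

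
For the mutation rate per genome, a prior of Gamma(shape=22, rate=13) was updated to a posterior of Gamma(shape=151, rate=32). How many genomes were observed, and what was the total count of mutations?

n = 19 genomes with total 129 mutations

Gamma–Poisson conjugacy: posterior shape = α + Σxᵢ, posterior rate = β + n.
Matching: Σxᵢ = 151 − 22 = 129 and n = 32 − 13 = 19.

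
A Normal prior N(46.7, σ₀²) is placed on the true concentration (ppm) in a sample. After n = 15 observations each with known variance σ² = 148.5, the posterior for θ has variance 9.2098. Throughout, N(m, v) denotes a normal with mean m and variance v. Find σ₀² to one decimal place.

For the Normal–Normal model with known σ², precisions add: τ_n = τ₀ + n/σ².
So 1/σ₀² = 1/9.2098 − 15/148.5 = 0.108580 − 0.101010 = 0.007570.
Hence σ₀² = 1/0.007570 ≈ 132.1.

σ₀² = 132.1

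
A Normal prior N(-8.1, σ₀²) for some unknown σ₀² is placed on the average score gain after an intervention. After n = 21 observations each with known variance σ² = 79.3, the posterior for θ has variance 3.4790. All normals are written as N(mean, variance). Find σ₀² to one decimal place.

For the Normal–Normal model with known σ², precisions add: τ_n = τ₀ + n/σ².
So 1/σ₀² = 1/3.4790 − 21/79.3 = 0.287439 − 0.264817 = 0.022622.
Hence σ₀² = 1/0.022622 ≈ 44.2.

σ₀² = 44.2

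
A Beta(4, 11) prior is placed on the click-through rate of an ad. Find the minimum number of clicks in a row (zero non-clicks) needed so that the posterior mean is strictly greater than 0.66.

k = 18

After k clicks and 0 non-clicks the posterior is Beta(4+k, 11), with mean (4+k)/(4+11+k).
Set (4+k)/(15+k) > 0.66 and solve: k > (0.66·15 − 4)/(1 − 0.66) = 17.353.
The smallest integer exceeding 17.353 is 18, and checking k=18: (22)/(33) = 0.6667 > 0.66.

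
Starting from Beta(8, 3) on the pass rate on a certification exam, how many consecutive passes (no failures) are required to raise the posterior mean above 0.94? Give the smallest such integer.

After k passes and 0 failures the posterior is Beta(8+k, 3), with mean (8+k)/(8+3+k).
Set (8+k)/(11+k) > 0.94 and solve: k > (0.94·11 − 8)/(1 − 0.94) = 39.000.
The smallest integer exceeding 39.000 is 40, and checking k=40: (48)/(51) = 0.9412 > 0.94.

k = 40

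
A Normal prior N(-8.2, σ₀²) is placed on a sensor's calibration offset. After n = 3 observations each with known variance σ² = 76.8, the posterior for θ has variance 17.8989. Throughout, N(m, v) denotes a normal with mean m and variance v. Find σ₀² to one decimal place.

For the Normal–Normal model with known σ², precisions add: τ_n = τ₀ + n/σ².
So 1/σ₀² = 1/17.8989 − 3/76.8 = 0.055869 − 0.039062 = 0.016807.
Hence σ₀² = 1/0.016807 ≈ 59.5.

σ₀² = 59.5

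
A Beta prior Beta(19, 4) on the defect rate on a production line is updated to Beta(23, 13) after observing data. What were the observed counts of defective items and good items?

4 defective items and 9 good items

Beta is conjugate to the binomial likelihood: posterior = Beta(a+s, b+f).
Match parameters: s=23−19=4, f=13−4=9.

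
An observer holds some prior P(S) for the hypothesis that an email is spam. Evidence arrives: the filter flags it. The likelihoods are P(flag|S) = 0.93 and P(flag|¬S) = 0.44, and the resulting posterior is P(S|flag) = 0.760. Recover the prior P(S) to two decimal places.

P(S) = 0.60

Bayes' rule in odds form gives O(S|E) = O(S)·[P(E|S)/P(E|¬S)], hence O(S) = O(S|E)/LR.
Posterior odds = 0.760/(1−0.760) = 3.1667. LR = 0.93/0.44 = 2.1136.
Prior odds = 3.1667/2.1136 = 1.4982, so P(S) = 1.4982/(1+1.4982) ≈ 0.60.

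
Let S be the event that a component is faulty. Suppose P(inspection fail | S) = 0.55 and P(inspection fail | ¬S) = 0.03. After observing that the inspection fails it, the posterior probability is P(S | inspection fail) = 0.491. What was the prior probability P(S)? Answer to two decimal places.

P(S) = 0.05

In odds form, posterior odds = prior odds × likelihood ratio, so prior odds = posterior odds ÷ LR.
Posterior odds = 0.491/(1−0.491) = 0.9646. LR = 0.55/0.03 = 18.3333.
Prior odds = 0.9646/18.3333 = 0.0526, so P(S) = 0.0526/(1+0.0526) ≈ 0.05.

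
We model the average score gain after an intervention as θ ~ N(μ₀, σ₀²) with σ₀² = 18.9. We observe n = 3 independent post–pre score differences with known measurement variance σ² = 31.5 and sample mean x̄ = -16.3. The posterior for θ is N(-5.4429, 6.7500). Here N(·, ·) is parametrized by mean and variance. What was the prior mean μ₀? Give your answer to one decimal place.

μ₀ = 14.1

With known observation variance, the Normal–Normal posterior has precision τ_n = τ₀ + n/σ² and mean μ_n = (τ₀μ₀ + (n/σ²)x̄)/τ_n.
Here τ₀ = 1/18.9 = 0.052910 and τ_data = 3/31.5 = 0.095238, so τ_n = 0.148148.
Rearranging for μ₀: μ₀ = (μ_n·τ_n − τ_data·x̄)/τ₀ = (-5.4429·0.148148 − 0.095238·-16.3) / 0.052910 = 0.746025/0.052910 ≈ 14.1.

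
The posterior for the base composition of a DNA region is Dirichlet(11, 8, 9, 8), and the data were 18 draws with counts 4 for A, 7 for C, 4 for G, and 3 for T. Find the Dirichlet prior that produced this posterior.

Dirichlet(7, 1, 5, 5)

For a Dirichlet(α) prior with multinomial counts c, the posterior is Dirichlet(α + c) componentwise.
Subtract each count from the matching posterior parameter: 11−4=7, 8−7=1, 9−4=5, 8−3=5.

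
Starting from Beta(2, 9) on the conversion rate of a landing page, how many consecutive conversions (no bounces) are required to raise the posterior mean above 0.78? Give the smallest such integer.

After k conversions and 0 bounces the posterior is Beta(2+k, 9), with mean (2+k)/(2+9+k).
Set (2+k)/(11+k) > 0.78 and solve: k > (0.78·11 − 2)/(1 − 0.78) = 29.909.
The smallest integer exceeding 29.909 is 30.

k = 30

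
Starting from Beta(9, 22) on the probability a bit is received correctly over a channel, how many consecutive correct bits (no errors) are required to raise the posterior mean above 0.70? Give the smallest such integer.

After k correct bits and 0 errors the posterior is Beta(9+k, 22), with mean (9+k)/(9+22+k).
Set (9+k)/(31+k) > 0.70 and solve: k > (0.70·31 − 9)/(1 − 0.70) = 42.333.
The smallest integer exceeding 42.333 is 43, and checking k=43: (52)/(74) = 0.7027 > 0.70.

k = 43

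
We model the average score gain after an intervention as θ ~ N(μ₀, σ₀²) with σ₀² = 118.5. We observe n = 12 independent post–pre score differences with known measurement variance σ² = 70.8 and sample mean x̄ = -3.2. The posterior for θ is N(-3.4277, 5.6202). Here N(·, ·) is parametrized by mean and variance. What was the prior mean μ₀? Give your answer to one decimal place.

μ₀ = -8.0

With known observation variance, the Normal–Normal posterior has precision τ_n = τ₀ + n/σ² and mean μ_n = (τ₀μ₀ + (n/σ²)x̄)/τ_n.
Here τ₀ = 1/118.5 = 0.008439 and τ_data = 12/70.8 = 0.169492, so τ_n = 0.177931.
Rearranging for μ₀: μ₀ = (μ_n·τ_n − τ_data·x̄)/τ₀ = (-3.4277·0.177931 − 0.169492·-3.2) / 0.008439 = -0.067520/0.008439 ≈ -8.0.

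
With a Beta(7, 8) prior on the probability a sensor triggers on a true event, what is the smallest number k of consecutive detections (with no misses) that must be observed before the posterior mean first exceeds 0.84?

After k detections and 0 misses the posterior is Beta(7+k, 8), with mean (7+k)/(7+8+k).
Set (7+k)/(15+k) > 0.84 and solve: k > (0.84·15 − 7)/(1 − 0.84) = 35.000.
The smallest integer exceeding 35.000 is 36, and checking k=36: (43)/(51) = 0.8431 > 0.84.

k = 36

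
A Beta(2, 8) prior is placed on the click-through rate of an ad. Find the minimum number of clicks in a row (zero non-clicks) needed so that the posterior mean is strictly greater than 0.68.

k = 16

After k clicks and 0 non-clicks the posterior is Beta(2+k, 8), with mean (2+k)/(2+8+k).
Set (2+k)/(10+k) > 0.68 and solve: k > (0.68·10 − 2)/(1 − 0.68) = 15.000.
The smallest integer exceeding 15.000 is 16, and checking k=16: (18)/(26) = 0.6923 > 0.68.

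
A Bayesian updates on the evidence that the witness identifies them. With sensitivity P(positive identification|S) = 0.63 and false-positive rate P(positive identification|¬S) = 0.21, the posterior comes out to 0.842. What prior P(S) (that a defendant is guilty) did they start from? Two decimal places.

In odds form, posterior odds = prior odds × likelihood ratio, so prior odds = posterior odds ÷ LR.
Posterior odds = 0.842/(1−0.842) = 5.3291. LR = 0.63/0.21 = 3.0000.
Prior odds = 5.3291/3.0000 = 1.7764, so P(S) = 1.7764/(1+1.7764) ≈ 0.64.

P(S) = 0.64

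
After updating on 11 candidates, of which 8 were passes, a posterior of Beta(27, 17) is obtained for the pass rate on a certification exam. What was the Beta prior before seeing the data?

Beta(19, 14)

Under Beta–binomial conjugacy the posterior parameters are (a+s, b+f).
Subtract the data counts: 27−8=19, 17−3=14.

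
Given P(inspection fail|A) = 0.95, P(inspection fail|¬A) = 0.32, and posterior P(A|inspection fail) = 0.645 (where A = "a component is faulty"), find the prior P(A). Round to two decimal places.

In odds form, posterior odds = prior odds × likelihood ratio, so prior odds = posterior odds ÷ LR.
Posterior odds = 0.645/(1−0.645) = 1.8169. LR = 0.95/0.32 = 2.9688.
Prior odds = 1.8169/2.9688 = 0.6120, so P(A) = 0.6120/(1+0.6120) ≈ 0.38.

P(A) = 0.38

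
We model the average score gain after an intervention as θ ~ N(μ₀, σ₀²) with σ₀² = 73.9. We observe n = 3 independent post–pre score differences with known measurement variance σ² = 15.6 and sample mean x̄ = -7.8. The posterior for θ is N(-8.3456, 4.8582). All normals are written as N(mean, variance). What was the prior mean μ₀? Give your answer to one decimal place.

μ₀ = -16.1

With known observation variance, the Normal–Normal posterior has precision τ_n = τ₀ + n/σ² and mean μ_n = (τ₀μ₀ + (n/σ²)x̄)/τ_n.
Here τ₀ = 1/73.9 = 0.013532 and τ_data = 3/15.6 = 0.192308, so τ_n = 0.205840.
Rearranging for μ₀: μ₀ = (μ_n·τ_n − τ_data·x̄)/τ₀ = (-8.3456·0.205840 − 0.192308·-7.8) / 0.013532 = -0.217856/0.013532 ≈ -16.1.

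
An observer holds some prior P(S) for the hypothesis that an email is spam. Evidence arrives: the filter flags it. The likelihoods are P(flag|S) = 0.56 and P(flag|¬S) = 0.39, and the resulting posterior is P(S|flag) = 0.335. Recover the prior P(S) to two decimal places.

P(S) = 0.26

Bayes' rule in odds form gives O(S|E) = O(S)·[P(E|S)/P(E|¬S)], hence O(S) = O(S|E)/LR.
Posterior odds = 0.335/(1−0.335) = 0.5038. LR = 0.56/0.39 = 1.4359.
Prior odds = 0.5038/1.4359 = 0.3509, so P(S) = 0.3509/(1+0.3509) ≈ 0.26.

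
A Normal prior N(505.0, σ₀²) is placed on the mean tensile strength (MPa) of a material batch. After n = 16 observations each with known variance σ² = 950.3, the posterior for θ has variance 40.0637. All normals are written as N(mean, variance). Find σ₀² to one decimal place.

Posterior precision equals prior precision plus data precision: 1/σ_n² = 1/σ₀² + n/σ².
So 1/σ₀² = 1/40.0637 − 16/950.3 = 0.024960 − 0.016837 = 0.008123.
Hence σ₀² = 1/0.008123 ≈ 123.1.

σ₀² = 123.1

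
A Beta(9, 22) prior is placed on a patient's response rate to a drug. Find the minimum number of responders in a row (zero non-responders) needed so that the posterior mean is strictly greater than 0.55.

After k responders and 0 non-responders the posterior is Beta(9+k, 22), with mean (9+k)/(9+22+k).
Set (9+k)/(31+k) > 0.55 and solve: k > (0.55·31 − 9)/(1 − 0.55) = 17.889.
The smallest integer exceeding 17.889 is 18.

k = 18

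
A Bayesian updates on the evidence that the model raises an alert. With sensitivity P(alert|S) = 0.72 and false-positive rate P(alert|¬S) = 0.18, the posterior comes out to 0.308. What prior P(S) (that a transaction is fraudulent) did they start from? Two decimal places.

Bayes' rule in odds form gives O(S|E) = O(S)·[P(E|S)/P(E|¬S)], hence O(S) = O(S|E)/LR.
Posterior odds = 0.308/(1−0.308) = 0.4451. LR = 0.72/0.18 = 4.0000.
Prior odds = 0.4451/4.0000 = 0.1113, so P(S) = 0.1113/(1+0.1113) ≈ 0.10.

P(S) = 0.10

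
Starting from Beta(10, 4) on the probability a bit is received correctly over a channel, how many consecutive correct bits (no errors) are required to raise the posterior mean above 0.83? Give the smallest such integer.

After k correct bits and 0 errors the posterior is Beta(10+k, 4), with mean (10+k)/(10+4+k).
Set (10+k)/(14+k) > 0.83 and solve: k > (0.83·14 − 10)/(1 − 0.83) = 9.529.
The smallest integer exceeding 9.529 is 10.

k = 10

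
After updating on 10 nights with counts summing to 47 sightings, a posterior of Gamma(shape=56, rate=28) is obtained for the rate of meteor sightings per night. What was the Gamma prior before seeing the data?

Gamma–Poisson conjugacy: posterior shape = α + Σxᵢ, posterior rate = β + n.
So α = 56 − 47 = 9 and β = 28 − 10 = 18.

Gamma(shape=9, rate=18)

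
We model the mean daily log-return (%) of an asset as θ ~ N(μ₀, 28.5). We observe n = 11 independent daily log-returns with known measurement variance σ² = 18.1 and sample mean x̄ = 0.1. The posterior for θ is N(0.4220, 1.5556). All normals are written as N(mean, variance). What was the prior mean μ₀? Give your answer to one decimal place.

With known observation variance, the Normal–Normal posterior has precision τ_n = τ₀ + n/σ² and mean μ_n = (τ₀μ₀ + (n/σ²)x̄)/τ_n.
Here τ₀ = 1/28.5 = 0.035088 and τ_data = 11/18.1 = 0.607735, so τ_n = 0.642823.
Rearranging for μ₀: μ₀ = (μ_n·τ_n − τ_data·x̄)/τ₀ = (0.4220·0.642823 − 0.607735·0.1) / 0.035088 = 0.210498/0.035088 ≈ 6.0.

μ₀ = 6.0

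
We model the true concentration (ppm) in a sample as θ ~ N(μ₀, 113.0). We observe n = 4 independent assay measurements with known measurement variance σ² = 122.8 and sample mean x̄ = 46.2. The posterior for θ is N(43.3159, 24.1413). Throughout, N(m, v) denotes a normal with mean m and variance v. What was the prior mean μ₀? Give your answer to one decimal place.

μ₀ = 32.7

The posterior mean is a precision-weighted average: μ_n = (τ₀μ₀ + τ_data·x̄)/(τ₀+τ_data), with τ₀=1/σ₀² and τ_data=n/σ².
Here τ₀ = 1/113.0 = 0.008850 and τ_data = 4/122.8 = 0.032573, so τ_n = 0.041423.
Rearranging for μ₀: μ₀ = (μ_n·τ_n − τ_data·x̄)/τ₀ = (43.3159·0.041423 − 0.032573·46.2) / 0.008850 = 0.289402/0.008850 ≈ 32.7.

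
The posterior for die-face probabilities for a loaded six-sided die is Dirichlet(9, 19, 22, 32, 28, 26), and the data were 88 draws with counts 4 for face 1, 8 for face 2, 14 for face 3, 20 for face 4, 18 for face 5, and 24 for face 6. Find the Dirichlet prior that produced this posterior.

Dirichlet(5, 11, 8, 12, 10, 2)

For a Dirichlet(α) prior with multinomial counts c, the posterior is Dirichlet(α + c) componentwise.
Subtract each count from the matching posterior parameter: 9−4=5, 19−8=11, 22−14=8, 32−20=12, 28−18=10, 26−24=2.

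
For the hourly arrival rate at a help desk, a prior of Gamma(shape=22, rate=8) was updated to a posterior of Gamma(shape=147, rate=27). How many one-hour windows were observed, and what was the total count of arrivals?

n = 19 one-hour windows with total 125 arrivals

Gamma–Poisson conjugacy: posterior shape = α + Σxᵢ, posterior rate = β + n.
Matching: Σxᵢ = 147 − 22 = 125 and n = 27 − 8 = 19.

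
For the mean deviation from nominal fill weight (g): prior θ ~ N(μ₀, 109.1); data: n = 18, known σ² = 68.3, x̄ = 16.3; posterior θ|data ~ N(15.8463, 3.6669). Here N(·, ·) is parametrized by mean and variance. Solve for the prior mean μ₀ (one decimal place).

μ₀ = 2.8

The posterior mean is a precision-weighted average: μ_n = (τ₀μ₀ + τ_data·x̄)/(τ₀+τ_data), with τ₀=1/σ₀² and τ_data=n/σ².
Here τ₀ = 1/109.1 = 0.009166 and τ_data = 18/68.3 = 0.263543, so τ_n = 0.272709.
Rearranging for μ₀: μ₀ = (μ_n·τ_n − τ_data·x̄)/τ₀ = (15.8463·0.272709 − 0.263543·16.3) / 0.009166 = 0.025678/0.009166 ≈ 2.8.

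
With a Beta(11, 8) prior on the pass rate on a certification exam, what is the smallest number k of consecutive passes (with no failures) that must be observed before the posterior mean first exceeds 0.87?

k = 43

After k passes and 0 failures the posterior is Beta(11+k, 8), with mean (11+k)/(11+8+k).
Set (11+k)/(19+k) > 0.87 and solve: k > (0.87·19 − 11)/(1 − 0.87) = 42.538.
The smallest integer exceeding 42.538 is 43, and checking k=43: (54)/(62) = 0.8710 > 0.87.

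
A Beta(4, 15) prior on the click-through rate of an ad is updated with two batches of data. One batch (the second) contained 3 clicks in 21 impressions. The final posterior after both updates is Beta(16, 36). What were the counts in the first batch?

Sequential conjugate updates are equivalent to a single update on the pooled data, so total successes = posterior α − prior α and total failures = posterior β − prior β.
Total across both batches: 16−4=12 clicks, 36−15=21 non-clicks.
Subtract the second batch: 12−3=9 clicks and 21−18=3 non-clicks.

9 clicks and 3 non-clicks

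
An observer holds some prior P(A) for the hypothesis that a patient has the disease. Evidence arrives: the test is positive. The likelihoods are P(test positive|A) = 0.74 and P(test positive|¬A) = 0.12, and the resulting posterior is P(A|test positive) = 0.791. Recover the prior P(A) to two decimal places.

P(A) = 0.38

In odds form, posterior odds = prior odds × likelihood ratio, so prior odds = posterior odds ÷ LR.
Posterior odds = 0.791/(1−0.791) = 3.7847. LR = 0.74/0.12 = 6.1667.
Prior odds = 3.7847/6.1667 = 0.6137, so P(A) = 0.6137/(1+0.6137) ≈ 0.38.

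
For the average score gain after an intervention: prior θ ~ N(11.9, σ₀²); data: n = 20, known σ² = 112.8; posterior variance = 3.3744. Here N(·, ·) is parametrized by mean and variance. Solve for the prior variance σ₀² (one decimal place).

σ₀² = 8.4

Posterior precision equals prior precision plus data precision: 1/σ_n² = 1/σ₀² + n/σ².
So 1/σ₀² = 1/3.3744 − 20/112.8 = 0.296349 − 0.177305 = 0.119044.
Hence σ₀² = 1/0.119044 ≈ 8.4.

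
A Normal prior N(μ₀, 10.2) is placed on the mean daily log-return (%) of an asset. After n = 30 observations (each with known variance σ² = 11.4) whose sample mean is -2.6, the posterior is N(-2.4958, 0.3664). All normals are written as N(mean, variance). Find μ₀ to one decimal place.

With known observation variance, the Normal–Normal posterior has precision τ_n = τ₀ + n/σ² and mean μ_n = (τ₀μ₀ + (n/σ²)x̄)/τ_n.
Here τ₀ = 1/10.2 = 0.098039 and τ_data = 30/11.4 = 2.631579, so τ_n = 2.729618.
Rearranging for μ₀: μ₀ = (μ_n·τ_n − τ_data·x̄)/τ₀ = (-2.4958·2.729618 − 2.631579·-2.6) / 0.098039 = 0.029525/0.098039 ≈ 0.3.

μ₀ = 0.3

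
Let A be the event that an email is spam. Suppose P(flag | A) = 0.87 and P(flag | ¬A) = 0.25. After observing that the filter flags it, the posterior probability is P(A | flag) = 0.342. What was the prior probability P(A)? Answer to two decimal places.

Bayes' rule in odds form gives O(A|E) = O(A)·[P(E|A)/P(E|¬A)], hence O(A) = O(A|E)/LR.
Posterior odds = 0.342/(1−0.342) = 0.5198. LR = 0.87/0.25 = 3.4800.
Prior odds = 0.5198/3.4800 = 0.1494, so P(A) = 0.1494/(1+0.1494) ≈ 0.13.

P(A) = 0.13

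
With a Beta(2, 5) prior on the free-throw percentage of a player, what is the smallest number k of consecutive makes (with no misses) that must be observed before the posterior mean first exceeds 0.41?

After k makes and 0 misses the posterior is Beta(2+k, 5), with mean (2+k)/(2+5+k).
Set (2+k)/(7+k) > 0.41 and solve: k > (0.41·7 − 2)/(1 − 0.41) = 1.475.
The smallest integer exceeding 1.475 is 2.

k = 2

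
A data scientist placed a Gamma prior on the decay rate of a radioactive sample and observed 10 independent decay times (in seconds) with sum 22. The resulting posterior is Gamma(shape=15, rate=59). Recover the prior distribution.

Gamma–exponential conjugacy: posterior shape = α + n, posterior rate = β + Σtᵢ.
So α = 15 − 10 = 5 and β = 59 − 22 = 37.

Gamma(shape=5, rate=37)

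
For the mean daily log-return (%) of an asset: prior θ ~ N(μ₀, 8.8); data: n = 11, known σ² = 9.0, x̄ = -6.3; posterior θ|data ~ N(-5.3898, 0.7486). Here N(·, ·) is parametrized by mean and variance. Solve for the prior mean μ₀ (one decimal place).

The posterior mean is a precision-weighted average: μ_n = (τ₀μ₀ + τ_data·x̄)/(τ₀+τ_data), with τ₀=1/σ₀² and τ_data=n/σ².
Here τ₀ = 1/8.8 = 0.113636 and τ_data = 11/9.0 = 1.222222, so τ_n = 1.335858.
Rearranging for μ₀: μ₀ = (μ_n·τ_n − τ_data·x̄)/τ₀ = (-5.3898·1.335858 − 1.222222·-6.3) / 0.113636 = 0.499991/0.113636 ≈ 4.4.

μ₀ = 4.4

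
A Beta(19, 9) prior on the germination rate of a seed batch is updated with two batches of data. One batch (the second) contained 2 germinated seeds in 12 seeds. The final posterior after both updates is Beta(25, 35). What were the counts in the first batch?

4 germinated seeds and 16 non-germinating seeds

Sequential conjugate updates are equivalent to a single update on the pooled data, so total successes = posterior α − prior α and total failures = posterior β − prior β.
Total across both batches: 25−19=6 germinated seeds, 35−9=26 non-germinating seeds.
Subtract the second batch: 6−2=4 germinated seeds and 26−10=16 non-germinating seeds.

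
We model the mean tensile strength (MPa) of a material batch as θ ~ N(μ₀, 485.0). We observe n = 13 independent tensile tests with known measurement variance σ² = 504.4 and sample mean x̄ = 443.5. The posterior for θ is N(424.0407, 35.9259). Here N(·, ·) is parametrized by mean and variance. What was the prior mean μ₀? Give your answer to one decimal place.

μ₀ = 180.8

The posterior mean is a precision-weighted average: μ_n = (τ₀μ₀ + τ_data·x̄)/(τ₀+τ_data), with τ₀=1/σ₀² and τ_data=n/σ².
Here τ₀ = 1/485.0 = 0.002062 and τ_data = 13/504.4 = 0.025773, so τ_n = 0.027835.
Rearranging for μ₀: μ₀ = (μ_n·τ_n − τ_data·x̄)/τ₀ = (424.0407·0.027835 − 0.025773·443.5) / 0.002062 = 0.372847/0.002062 ≈ 180.8.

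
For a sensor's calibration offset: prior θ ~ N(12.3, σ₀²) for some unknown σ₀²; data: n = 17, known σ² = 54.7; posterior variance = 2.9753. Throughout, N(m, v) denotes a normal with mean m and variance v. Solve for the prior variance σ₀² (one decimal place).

For the Normal–Normal model with known σ², precisions add: τ_n = τ₀ + n/σ².
So 1/σ₀² = 1/2.9753 − 17/54.7 = 0.336101 − 0.310786 = 0.025315.
Hence σ₀² = 1/0.025315 ≈ 39.5.

σ₀² = 39.5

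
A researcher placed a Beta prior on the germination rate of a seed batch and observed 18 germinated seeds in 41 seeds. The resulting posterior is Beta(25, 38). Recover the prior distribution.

Beta(7, 15)

A Beta(a, b) prior with s successes and f failures in binomial data gives a Beta(a+s, b+f) posterior.
So a = 25 − 18 = 7 and b = 38 − 23 = 15.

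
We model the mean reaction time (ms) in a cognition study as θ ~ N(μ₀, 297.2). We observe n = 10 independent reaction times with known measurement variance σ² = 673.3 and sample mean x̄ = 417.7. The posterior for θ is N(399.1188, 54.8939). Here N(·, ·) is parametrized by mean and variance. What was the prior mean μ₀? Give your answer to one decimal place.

With known observation variance, the Normal–Normal posterior has precision τ_n = τ₀ + n/σ² and mean μ_n = (τ₀μ₀ + (n/σ²)x̄)/τ_n.
Here τ₀ = 1/297.2 = 0.003365 and τ_data = 10/673.3 = 0.014852, so τ_n = 0.018217.
Rearranging for μ₀: μ₀ = (μ_n·τ_n − τ_data·x̄)/τ₀ = (399.1188·0.018217 − 0.014852·417.7) / 0.003365 = 1.067067/0.003365 ≈ 317.1.

μ₀ = 317.1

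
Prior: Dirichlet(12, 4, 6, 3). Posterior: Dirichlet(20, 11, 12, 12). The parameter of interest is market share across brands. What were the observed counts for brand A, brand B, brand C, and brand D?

For a Dirichlet(α) prior with multinomial counts c, the posterior is Dirichlet(α + c) componentwise.
Counts are posterior − prior componentwise: 20−12=8, 11−4=7, 12−6=6, 12−3=9.

counts (8, 7, 6, 9)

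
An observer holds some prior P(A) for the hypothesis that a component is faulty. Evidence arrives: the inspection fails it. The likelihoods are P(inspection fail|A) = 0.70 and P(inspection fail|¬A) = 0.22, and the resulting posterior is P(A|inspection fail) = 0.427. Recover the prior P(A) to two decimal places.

P(A) = 0.19

Bayes' rule in odds form gives O(A|E) = O(A)·[P(E|A)/P(E|¬A)], hence O(A) = O(A|E)/LR.
Posterior odds = 0.427/(1−0.427) = 0.7452. LR = 0.70/0.22 = 3.1818.
Prior odds = 0.7452/3.1818 = 0.2342, so P(A) = 0.2342/(1+0.2342) ≈ 0.19.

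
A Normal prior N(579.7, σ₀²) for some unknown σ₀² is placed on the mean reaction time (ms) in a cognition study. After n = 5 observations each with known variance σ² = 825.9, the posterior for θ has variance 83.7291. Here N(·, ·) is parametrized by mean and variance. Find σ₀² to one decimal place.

σ₀² = 169.8

For the Normal–Normal model with known σ², precisions add: τ_n = τ₀ + n/σ².
So 1/σ₀² = 1/83.7291 − 5/825.9 = 0.011943 − 0.006054 = 0.005889.
Hence σ₀² = 1/0.005889 ≈ 169.8.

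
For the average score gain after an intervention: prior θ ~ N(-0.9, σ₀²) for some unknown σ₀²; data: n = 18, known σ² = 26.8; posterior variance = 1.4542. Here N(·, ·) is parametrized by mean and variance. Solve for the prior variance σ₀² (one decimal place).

σ₀² = 62.4

For the Normal–Normal model with known σ², precisions add: τ_n = τ₀ + n/σ².
So 1/σ₀² = 1/1.4542 − 18/26.8 = 0.687663 − 0.671642 = 0.016021.
Hence σ₀² = 1/0.016021 ≈ 62.4.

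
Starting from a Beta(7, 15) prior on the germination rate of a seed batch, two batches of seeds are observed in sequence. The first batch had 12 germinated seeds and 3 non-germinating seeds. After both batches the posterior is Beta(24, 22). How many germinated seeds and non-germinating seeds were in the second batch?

Sequential conjugate updates are equivalent to a single update on the pooled data, so total successes = posterior α − prior α and total failures = posterior β − prior β.
Total across both batches: 24−7=17 germinated seeds, 22−15=7 non-germinating seeds.
Subtract the first batch: 17−12=5 germinated seeds and 7−3=4 non-germinating seeds.

5 germinated seeds and 4 non-germinating seeds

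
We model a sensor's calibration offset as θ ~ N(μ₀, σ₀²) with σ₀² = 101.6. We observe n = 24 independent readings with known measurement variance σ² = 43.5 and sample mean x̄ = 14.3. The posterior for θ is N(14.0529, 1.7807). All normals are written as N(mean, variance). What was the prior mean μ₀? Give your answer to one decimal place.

μ₀ = 0.2

The posterior mean is a precision-weighted average: μ_n = (τ₀μ₀ + τ_data·x̄)/(τ₀+τ_data), with τ₀=1/σ₀² and τ_data=n/σ².
Here τ₀ = 1/101.6 = 0.009843 and τ_data = 24/43.5 = 0.551724, so τ_n = 0.561567.
Rearranging for μ₀: μ₀ = (μ_n·τ_n − τ_data·x̄)/τ₀ = (14.0529·0.561567 − 0.551724·14.3) / 0.009843 = 0.001992/0.009843 ≈ 0.2.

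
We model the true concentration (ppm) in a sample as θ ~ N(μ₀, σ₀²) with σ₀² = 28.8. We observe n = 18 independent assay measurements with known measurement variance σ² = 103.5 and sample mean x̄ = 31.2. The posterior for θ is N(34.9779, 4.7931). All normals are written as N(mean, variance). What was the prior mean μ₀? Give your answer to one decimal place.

μ₀ = 53.9

The posterior mean is a precision-weighted average: μ_n = (τ₀μ₀ + τ_data·x̄)/(τ₀+τ_data), with τ₀=1/σ₀² and τ_data=n/σ².
Here τ₀ = 1/28.8 = 0.034722 and τ_data = 18/103.5 = 0.173913, so τ_n = 0.208635.
Rearranging for μ₀: μ₀ = (μ_n·τ_n − τ_data·x̄)/τ₀ = (34.9779·0.208635 − 0.173913·31.2) / 0.034722 = 1.871529/0.034722 ≈ 53.9.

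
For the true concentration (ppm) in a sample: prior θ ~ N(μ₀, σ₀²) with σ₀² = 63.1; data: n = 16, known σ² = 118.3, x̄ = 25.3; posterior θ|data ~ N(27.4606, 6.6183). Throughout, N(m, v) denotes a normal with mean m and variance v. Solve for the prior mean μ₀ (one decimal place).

The posterior mean is a precision-weighted average: μ_n = (τ₀μ₀ + τ_data·x̄)/(τ₀+τ_data), with τ₀=1/σ₀² and τ_data=n/σ².
Here τ₀ = 1/63.1 = 0.015848 and τ_data = 16/118.3 = 0.135249, so τ_n = 0.151097.
Rearranging for μ₀: μ₀ = (μ_n·τ_n − τ_data·x̄)/τ₀ = (27.4606·0.151097 − 0.135249·25.3) / 0.015848 = 0.727415/0.015848 ≈ 45.9.

μ₀ = 45.9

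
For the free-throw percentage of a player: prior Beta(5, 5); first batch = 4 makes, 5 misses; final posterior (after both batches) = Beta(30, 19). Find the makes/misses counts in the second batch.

Because Beta–binomial updating is additive in the counts, the combined data contributed (α_post−α_prior, β_post−β_prior) successes and failures.
Total across both batches: 30−5=25 makes, 19−5=14 misses.
Subtract the first batch: 25−4=21 makes and 14−5=9 misses.

21 makes and 9 misses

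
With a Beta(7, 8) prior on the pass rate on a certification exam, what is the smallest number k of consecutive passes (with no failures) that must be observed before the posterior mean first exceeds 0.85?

k = 39

After k passes and 0 failures the posterior is Beta(7+k, 8), with mean (7+k)/(7+8+k).
Set (7+k)/(15+k) > 0.85 and solve: k > (0.85·15 − 7)/(1 − 0.85) = 38.333.
The smallest integer exceeding 38.333 is 39.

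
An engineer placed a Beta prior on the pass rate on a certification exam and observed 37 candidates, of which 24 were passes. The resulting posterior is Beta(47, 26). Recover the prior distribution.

Beta(23, 13)

A Beta(α, β) prior with s successes and f failures in binomial data gives a Beta(α+s, β+f) posterior.
Subtract the data counts: 47−24=23, 26−13=13.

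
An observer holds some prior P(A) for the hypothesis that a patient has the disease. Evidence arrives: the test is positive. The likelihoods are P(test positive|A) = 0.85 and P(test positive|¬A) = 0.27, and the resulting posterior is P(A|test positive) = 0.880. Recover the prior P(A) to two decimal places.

P(A) = 0.70

In odds form, posterior odds = prior odds × likelihood ratio, so prior odds = posterior odds ÷ LR.
Posterior odds = 0.880/(1−0.880) = 7.3333. LR = 0.85/0.27 = 3.1481.
Prior odds = 7.3333/3.1481 = 2.3294, so P(A) = 2.3294/(1+2.3294) ≈ 0.70.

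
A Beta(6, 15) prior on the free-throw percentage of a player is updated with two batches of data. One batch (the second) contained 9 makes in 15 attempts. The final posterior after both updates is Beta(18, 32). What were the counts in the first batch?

3 makes and 11 misses

Because Beta–binomial updating is additive in the counts, the combined data contributed (α_post−α_prior, β_post−β_prior) successes and failures.
Total across both batches: 18−6=12 makes, 32−15=17 misses.
Subtract the second batch: 12−9=3 makes and 17−6=11 misses.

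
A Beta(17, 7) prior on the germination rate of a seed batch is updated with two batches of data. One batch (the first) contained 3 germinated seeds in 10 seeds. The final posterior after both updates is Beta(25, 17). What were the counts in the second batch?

5 germinated seeds and 3 non-germinating seeds

Sequential conjugate updates are equivalent to a single update on the pooled data, so total successes = posterior α − prior α and total failures = posterior β − prior β.
Total across both batches: 25−17=8 germinated seeds, 17−7=10 non-germinating seeds.
Subtract the first batch: 8−3=5 germinated seeds and 10−7=3 non-germinating seeds.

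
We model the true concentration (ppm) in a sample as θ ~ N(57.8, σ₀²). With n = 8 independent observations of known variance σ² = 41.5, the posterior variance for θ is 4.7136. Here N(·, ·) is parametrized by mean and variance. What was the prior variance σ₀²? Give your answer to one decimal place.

σ₀² = 51.6

For the Normal–Normal model with known σ², precisions add: τ_n = τ₀ + n/σ².
So 1/σ₀² = 1/4.7136 − 8/41.5 = 0.212152 − 0.192771 = 0.019381.
Hence σ₀² = 1/0.019381 ≈ 51.6.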